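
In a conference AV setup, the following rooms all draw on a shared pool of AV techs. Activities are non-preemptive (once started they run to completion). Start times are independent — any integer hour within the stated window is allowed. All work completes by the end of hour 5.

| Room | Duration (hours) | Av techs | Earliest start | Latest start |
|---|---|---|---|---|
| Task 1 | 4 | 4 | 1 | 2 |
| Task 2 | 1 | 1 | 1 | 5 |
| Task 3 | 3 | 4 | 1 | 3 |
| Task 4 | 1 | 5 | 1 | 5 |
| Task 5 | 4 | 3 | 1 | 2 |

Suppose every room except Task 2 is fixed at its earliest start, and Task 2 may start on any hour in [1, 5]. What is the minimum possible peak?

Task 2@1: h1:17  h2:11  h3:11  h4:7  h5:0 → peak 17
Task 2@2: h1:16  h2:12  h3:11  h4:7  h5:0 → peak 16
Task 2@3: h1:16  h2:11  h3:12  h4:7  h5:0 → peak 16
Task 2@4: h1:16  h2:11  h3:11  h4:8  h5:0 → peak 16
Task 2@5: h1:16  h2:11  h3:11  h4:7  h5:1 → peak 16
Best is Task 2@2, peak 16.

16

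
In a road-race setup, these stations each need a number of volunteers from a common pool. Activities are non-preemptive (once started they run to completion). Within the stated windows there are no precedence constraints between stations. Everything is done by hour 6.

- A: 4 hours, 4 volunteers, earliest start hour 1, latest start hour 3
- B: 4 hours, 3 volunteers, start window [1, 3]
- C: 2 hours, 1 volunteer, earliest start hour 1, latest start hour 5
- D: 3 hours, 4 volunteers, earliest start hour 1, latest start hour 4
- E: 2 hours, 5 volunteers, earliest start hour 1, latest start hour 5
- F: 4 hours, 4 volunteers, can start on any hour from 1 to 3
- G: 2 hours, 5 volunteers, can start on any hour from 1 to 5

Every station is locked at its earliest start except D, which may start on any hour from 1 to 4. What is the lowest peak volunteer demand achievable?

D@1: h1:26  h2:26  h3:15  h4:11  h5:0  h6:0 → peak 26
D@2: h1:22  h2:26  h3:15  h4:15  h5:0  h6:0 → peak 26
D@3: h1:22  h2:22  h3:15  h4:15  h5:4  h6:0 → peak 22
D@4: h1:22  h2:22  h3:11  h4:15  h5:4  h6:4 → peak 22
Best is D@3, peak 22.

22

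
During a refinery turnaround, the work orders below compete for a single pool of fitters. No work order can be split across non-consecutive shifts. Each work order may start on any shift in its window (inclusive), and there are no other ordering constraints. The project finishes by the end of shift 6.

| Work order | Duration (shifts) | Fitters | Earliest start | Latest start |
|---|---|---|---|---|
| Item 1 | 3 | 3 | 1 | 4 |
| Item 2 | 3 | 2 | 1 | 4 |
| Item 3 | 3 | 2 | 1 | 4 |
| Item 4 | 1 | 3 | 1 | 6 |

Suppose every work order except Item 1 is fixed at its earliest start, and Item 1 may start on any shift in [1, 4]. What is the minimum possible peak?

Item 1@1: s1:10  s2:7  s3:7  s4:0  s5:0  s6:0 → peak 10
Item 1@2: s1:7  s2:7  s3:7  s4:3  s5:0  s6:0 → peak 7
Item 1@3: s1:7  s2:4  s3:7  s4:3  s5:3  s6:0 → peak 7
Item 1@4: s1:7  s2:4  s3:4  s4:3  s5:3  s6:3 → peak 7
Best is Item 1@2, peak 7.

7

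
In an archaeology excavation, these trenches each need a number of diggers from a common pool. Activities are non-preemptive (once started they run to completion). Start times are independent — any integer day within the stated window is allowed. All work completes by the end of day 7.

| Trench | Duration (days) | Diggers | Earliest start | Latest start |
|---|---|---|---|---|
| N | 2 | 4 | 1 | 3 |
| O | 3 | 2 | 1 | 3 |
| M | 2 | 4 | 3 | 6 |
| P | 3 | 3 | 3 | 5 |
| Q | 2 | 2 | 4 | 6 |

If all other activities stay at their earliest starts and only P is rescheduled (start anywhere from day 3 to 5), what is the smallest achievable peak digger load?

6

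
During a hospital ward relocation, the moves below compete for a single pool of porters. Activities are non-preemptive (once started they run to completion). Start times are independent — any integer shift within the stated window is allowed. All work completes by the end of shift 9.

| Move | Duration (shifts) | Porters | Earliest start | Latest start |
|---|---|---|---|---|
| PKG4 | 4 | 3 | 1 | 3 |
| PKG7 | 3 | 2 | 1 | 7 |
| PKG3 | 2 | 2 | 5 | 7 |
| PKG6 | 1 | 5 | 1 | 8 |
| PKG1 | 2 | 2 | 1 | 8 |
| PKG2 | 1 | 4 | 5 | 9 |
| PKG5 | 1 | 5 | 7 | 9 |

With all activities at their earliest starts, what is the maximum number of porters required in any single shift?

12

Early-start schedule: PKG4@1, PKG7@1, PKG3@5, PKG6@1, PKG1@1, PKG2@5, PKG5@7.
Load per shift: shift 1: 12, shift 2: 7, shift 3: 5, shift 4: 3, shift 5: 6, shift 6: 2, shift 7: 5, shift 8: 0, shift 9: 0.
Peak is 12.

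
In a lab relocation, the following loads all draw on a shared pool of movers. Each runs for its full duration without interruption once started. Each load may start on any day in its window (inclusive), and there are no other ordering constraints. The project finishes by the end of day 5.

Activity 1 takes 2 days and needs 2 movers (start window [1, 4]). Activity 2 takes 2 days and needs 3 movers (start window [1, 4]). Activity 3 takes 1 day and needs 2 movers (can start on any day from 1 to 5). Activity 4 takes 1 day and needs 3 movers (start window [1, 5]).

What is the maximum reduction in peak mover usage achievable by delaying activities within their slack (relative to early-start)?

6

Early-start peak: d1:10  d2:5  d3:0  d4:0  d5:0 ⇒ 10.
Leveled (Activity 1@1, Activity 2@3, Activity 3@1, Activity 4@5): d1:4  d2:2  d3:3  d4:3  d5:3 ⇒ 4.
Reduction 10 − 4 = 6.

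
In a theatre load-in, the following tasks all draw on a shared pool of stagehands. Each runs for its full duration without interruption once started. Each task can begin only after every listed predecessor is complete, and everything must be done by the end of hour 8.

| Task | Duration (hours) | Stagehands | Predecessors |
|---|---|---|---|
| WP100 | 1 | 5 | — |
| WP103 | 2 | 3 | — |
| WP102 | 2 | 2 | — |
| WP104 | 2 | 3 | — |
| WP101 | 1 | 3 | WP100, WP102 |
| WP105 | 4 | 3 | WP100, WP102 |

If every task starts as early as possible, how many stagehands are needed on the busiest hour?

Early-start schedule: WP100@1, WP103@1, WP102@1, WP104@1, WP101@3, WP105@3.
Load per hour: hour 1: 13, hour 2: 8, hour 3: 6, hour 4: 3, hour 5: 3, hour 6: 3, hour 7: 0, hour 8: 0.
Peak is 13.

13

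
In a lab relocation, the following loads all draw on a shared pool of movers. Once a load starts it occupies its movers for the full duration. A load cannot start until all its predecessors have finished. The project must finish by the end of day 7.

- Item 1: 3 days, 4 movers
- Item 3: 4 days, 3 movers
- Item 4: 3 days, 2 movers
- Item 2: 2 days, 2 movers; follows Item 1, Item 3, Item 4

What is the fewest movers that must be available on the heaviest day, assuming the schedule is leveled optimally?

9

Schedule Item 1@1, Item 3@1, Item 4@1, Item 2@5: d1:9  d2:9  d3:9  d4:3  d5:2  d6:2  d7:0 — peak 9.
No arrangement of the 22 feasible schedules does better.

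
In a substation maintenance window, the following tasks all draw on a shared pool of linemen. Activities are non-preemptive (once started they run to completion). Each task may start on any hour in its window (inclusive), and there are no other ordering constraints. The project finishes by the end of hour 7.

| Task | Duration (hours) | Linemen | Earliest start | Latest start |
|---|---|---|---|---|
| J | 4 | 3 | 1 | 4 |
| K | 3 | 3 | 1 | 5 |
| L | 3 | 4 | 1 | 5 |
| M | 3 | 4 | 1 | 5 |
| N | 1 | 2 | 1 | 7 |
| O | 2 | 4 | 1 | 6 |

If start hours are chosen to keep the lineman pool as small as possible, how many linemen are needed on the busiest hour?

10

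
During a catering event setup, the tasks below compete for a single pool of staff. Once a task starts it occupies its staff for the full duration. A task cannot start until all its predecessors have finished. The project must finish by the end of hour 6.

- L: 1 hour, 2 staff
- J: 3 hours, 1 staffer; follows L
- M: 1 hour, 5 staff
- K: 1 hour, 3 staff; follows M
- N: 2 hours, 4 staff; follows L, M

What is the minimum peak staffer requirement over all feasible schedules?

5

Early-start (L@1, J@2, M@1, K@2, N@2) gives peak 8: h1:7  h2:8  h3:5  h4:1  h5:0  h6:0.
Shift J→3, M→2, K→3, N→4.
Schedule L@1, J@3, M@2, K@3, N@4: h1:2  h2:5  h3:4  h4:5  h5:5  h6:0 — peak 5.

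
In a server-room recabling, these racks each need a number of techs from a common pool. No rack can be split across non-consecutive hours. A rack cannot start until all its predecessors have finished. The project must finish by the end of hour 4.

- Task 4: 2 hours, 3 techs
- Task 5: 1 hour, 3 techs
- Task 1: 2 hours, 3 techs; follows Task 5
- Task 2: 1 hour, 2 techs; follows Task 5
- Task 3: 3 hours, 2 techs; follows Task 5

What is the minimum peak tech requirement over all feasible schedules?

Early-start (Task 4@1, Task 5@1, Task 1@2, Task 2@2, Task 3@2) gives peak 10: h1:6  h2:10  h3:5  h4:2.
Shift Task 1→3.
Schedule Task 4@1, Task 5@1, Task 1@3, Task 2@2, Task 3@2: h1:6  h2:7  h3:5  h4:5 — peak 7.
No arrangement of the 18 feasible schedules does better.

7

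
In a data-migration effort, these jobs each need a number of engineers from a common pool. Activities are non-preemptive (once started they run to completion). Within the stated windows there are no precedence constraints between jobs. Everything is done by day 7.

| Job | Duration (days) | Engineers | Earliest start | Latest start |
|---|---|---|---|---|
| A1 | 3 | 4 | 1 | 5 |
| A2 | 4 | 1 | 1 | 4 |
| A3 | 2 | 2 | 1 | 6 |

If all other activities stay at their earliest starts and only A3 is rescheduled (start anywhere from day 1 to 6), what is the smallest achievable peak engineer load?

5

A3@1: d1:7  d2:7  d3:5  d4:1  d5:0  d6:0  d7:0 → peak 7
A3@2: d1:5  d2:7  d3:7  d4:1  d5:0  d6:0  d7:0 → peak 7
A3@3: d1:5  d2:5  d3:7  d4:3  d5:0  d6:0  d7:0 → peak 7
A3@4: d1:5  d2:5  d3:5  d4:3  d5:2  d6:0  d7:0 → peak 5
A3@5: d1:5  d2:5  d3:5  d4:1  d5:2  d6:2  d7:0 → peak 5
A3@6: d1:5  d2:5  d3:5  d4:1  d5:0  d6:2  d7:2 → peak 5
Best is A3@4, peak 5.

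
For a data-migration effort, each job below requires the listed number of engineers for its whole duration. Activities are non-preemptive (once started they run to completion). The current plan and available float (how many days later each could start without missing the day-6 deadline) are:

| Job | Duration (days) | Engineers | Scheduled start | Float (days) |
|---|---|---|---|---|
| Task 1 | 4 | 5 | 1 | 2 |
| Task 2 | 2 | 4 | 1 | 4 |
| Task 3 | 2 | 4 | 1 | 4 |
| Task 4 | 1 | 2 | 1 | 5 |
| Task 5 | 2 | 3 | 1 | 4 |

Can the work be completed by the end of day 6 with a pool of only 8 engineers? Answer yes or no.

yes

Schedule Task 1@1, Task 2@5, Task 3@5, Task 4@1, Task 5@2: d1:7  d2:8  d3:8  d4:5  d5:8  d6:8 — peak 8 ≤ 8.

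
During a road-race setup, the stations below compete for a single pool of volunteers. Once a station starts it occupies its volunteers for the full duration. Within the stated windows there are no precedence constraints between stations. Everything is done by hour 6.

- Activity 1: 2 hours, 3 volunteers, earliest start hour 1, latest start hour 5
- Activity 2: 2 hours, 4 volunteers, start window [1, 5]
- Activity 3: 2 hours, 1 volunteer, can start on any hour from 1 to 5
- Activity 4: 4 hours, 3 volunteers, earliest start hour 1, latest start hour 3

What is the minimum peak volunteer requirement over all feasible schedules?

Early-start (Activity 1@1, Activity 2@1, Activity 3@1, Activity 4@1) gives peak 11: h1:11  h2:11  h3:3  h4:3  h5:0  h6:0.
Shift Activity 2→5, Activity 3→3.
Schedule Activity 1@1, Activity 2@5, Activity 3@3, Activity 4@1: h1:6  h2:6  h3:4  h4:4  h5:4  h6:4 — peak 6.

6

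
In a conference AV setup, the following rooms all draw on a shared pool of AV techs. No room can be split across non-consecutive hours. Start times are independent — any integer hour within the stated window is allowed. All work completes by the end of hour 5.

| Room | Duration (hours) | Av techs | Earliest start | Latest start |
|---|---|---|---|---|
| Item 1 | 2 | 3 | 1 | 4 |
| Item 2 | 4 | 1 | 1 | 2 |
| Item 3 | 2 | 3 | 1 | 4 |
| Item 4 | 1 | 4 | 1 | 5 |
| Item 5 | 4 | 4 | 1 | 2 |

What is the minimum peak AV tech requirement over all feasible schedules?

8

Early-start (Item 1@1, Item 2@1, Item 3@1, Item 4@1, Item 5@1) gives peak 15: h1:15  h2:11  h3:5  h4:5  h5:0.
Shift Item 3→3, Item 5→2.
Schedule Item 1@1, Item 2@1, Item 3@3, Item 4@1, Item 5@2: h1:8  h2:8  h3:8  h4:8  h5:4 — peak 8.
Total AV tech-hours = 36 over 5 hours ⇒ peak ≥ ⌈36/5⌉ = 8, so 8 is optimal.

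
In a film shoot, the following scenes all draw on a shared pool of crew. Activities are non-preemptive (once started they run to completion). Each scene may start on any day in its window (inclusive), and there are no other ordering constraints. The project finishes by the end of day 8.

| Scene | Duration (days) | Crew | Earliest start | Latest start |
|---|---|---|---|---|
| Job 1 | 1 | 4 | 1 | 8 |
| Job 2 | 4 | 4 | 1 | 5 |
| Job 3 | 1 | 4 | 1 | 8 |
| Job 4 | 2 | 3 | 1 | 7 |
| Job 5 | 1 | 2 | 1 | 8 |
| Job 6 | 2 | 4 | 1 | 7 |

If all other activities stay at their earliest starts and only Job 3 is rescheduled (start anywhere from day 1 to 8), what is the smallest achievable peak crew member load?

17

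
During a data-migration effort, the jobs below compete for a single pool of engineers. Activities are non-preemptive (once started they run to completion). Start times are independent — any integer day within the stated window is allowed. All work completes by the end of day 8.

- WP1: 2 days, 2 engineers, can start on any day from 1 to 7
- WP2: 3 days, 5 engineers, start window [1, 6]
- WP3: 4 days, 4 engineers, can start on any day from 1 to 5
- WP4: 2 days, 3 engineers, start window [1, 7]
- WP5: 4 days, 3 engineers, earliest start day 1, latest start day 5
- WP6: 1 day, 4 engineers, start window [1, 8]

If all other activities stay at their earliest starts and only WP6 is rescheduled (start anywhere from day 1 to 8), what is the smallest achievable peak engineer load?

17

WP6@1: d1:21  d2:17  d3:12  d4:7  d5:0  d6:0  d7:0  d8:0 → peak 21
WP6@2: d1:17  d2:21  d3:12  d4:7  d5:0  d6:0  d7:0  d8:0 → peak 21
WP6@3: d1:17  d2:17  d3:16  d4:7  d5:0  d6:0  d7:0  d8:0 → peak 17
WP6@4: d1:17  d2:17  d3:12  d4:11  d5:0  d6:0  d7:0  d8:0 → peak 17
WP6@5: d1:17  d2:17  d3:12  d4:7  d5:4  d6:0  d7:0  d8:0 → peak 17
WP6@6: d1:17  d2:17  d3:12  d4:7  d5:0  d6:4  d7:0  d8:0 → peak 17
WP6@7: d1:17  d2:17  d3:12  d4:7  d5:0  d6:0  d7:4  d8:0 → peak 17
WP6@8: d1:17  d2:17  d3:12  d4:7  d5:0  d6:0  d7:0  d8:4 → peak 17
Best is WP6@3, peak 17.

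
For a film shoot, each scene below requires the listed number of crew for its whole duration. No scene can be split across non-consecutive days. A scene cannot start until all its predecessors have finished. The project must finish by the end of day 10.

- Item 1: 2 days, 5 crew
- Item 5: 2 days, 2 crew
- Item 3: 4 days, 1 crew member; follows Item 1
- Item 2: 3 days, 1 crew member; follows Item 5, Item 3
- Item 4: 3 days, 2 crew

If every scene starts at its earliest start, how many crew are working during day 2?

At early start, day 2 has: Item 1, Item 5, Item 4.
Demand: 5 + 2 + 2 = 9.

9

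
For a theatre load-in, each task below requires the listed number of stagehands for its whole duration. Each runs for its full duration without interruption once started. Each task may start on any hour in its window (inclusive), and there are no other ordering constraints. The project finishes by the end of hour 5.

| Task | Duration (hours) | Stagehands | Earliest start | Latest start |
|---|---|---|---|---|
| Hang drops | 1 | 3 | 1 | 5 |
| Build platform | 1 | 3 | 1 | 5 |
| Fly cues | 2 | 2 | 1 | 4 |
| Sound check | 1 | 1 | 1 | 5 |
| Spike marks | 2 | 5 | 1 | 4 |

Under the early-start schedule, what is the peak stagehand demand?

Early-start schedule: Hang drops@1, Build platform@1, Fly cues@1, Sound check@1, Spike marks@1.
Load per hour: hour 1: 14, hour 2: 7, hour 3: 0, hour 4: 0, hour 5: 0.
Peak is 14.

14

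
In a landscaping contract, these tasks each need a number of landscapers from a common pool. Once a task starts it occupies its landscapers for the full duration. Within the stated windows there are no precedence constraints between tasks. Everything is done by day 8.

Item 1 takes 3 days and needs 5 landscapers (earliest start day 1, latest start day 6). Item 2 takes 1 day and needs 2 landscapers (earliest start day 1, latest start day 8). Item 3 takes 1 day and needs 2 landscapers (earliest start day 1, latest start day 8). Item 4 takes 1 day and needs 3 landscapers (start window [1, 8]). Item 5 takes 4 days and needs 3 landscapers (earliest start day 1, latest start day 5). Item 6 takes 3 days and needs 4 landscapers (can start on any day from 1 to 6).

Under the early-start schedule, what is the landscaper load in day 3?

12

At early start, day 3 has: Item 1, Item 5, Item 6.
Demand: 5 + 3 + 4 = 12.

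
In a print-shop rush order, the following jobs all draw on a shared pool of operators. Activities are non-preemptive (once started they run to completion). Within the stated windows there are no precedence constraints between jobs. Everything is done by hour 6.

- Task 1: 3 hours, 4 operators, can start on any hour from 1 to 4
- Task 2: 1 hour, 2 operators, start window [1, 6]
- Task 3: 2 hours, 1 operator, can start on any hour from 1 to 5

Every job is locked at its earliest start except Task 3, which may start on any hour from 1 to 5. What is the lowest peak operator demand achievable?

Task 3@1: h1:7  h2:5  h3:4  h4:0  h5:0  h6:0 → peak 7
Task 3@2: h1:6  h2:5  h3:5  h4:0  h5:0  h6:0 → peak 6
Task 3@3: h1:6  h2:4  h3:5  h4:1  h5:0  h6:0 → peak 6
Task 3@4: h1:6  h2:4  h3:4  h4:1  h5:1  h6:0 → peak 6
Task 3@5: h1:6  h2:4  h3:4  h4:0  h5:1  h6:1 → peak 6
Best is Task 3@2, peak 6.

6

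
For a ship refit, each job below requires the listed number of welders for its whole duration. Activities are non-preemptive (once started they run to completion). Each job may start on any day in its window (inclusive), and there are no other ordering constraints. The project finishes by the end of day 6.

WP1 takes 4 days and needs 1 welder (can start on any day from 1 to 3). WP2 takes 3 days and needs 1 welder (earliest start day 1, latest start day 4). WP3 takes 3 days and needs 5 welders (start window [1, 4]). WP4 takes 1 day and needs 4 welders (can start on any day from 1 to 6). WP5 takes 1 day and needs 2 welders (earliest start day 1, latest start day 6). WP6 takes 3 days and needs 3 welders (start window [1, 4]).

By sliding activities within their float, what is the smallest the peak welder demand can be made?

7

Early-start (WP1@1, WP2@1, WP3@1, WP4@1, WP5@1, WP6@1) gives peak 16: d1:16  d2:10  d3:10  d4:1  d5:0  d6:0.
Shift WP4→5, WP5→4, WP6→4.
Schedule WP1@1, WP2@1, WP3@1, WP4@5, WP5@4, WP6@4: d1:7  d2:7  d3:7  d4:6  d5:7  d6:3 — peak 7.
Total welder-days = 37 over 6 days ⇒ peak ≥ ⌈37/6⌉ = 7, so 7 is optimal.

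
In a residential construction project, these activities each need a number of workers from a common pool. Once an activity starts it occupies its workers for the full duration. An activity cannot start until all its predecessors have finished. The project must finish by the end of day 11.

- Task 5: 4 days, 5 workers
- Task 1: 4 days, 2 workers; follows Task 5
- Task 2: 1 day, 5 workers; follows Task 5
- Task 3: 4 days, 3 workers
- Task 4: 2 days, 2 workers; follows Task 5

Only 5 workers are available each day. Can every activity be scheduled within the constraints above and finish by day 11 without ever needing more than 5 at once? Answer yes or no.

Schedule Task 5@1, Task 1@5, Task 2@9, Task 3@5, Task 4@10: d1:5  d2:5  d3:5  d4:5  d5:5  d6:5  d7:5  d8:5  d9:5  d10:2  d11:2 — peak 5 ≤ 5.

yes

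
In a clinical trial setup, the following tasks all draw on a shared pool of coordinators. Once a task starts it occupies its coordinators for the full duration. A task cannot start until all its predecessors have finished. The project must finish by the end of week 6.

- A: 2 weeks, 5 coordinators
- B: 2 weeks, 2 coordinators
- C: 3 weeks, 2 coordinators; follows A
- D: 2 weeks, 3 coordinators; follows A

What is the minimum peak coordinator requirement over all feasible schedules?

5

Early-start (A@1, B@1, C@3, D@3) gives peak 7: w1:7  w2:7  w3:5  w4:5  w5:2  w6:0.
Shift B→3, D→5.
Schedule A@1, B@3, C@3, D@5: w1:5  w2:5  w3:4  w4:4  w5:5  w6:3 — peak 5.
Total coordinator-weeks = 26 over 6 weeks ⇒ peak ≥ ⌈26/6⌉ = 5, so 5 is optimal.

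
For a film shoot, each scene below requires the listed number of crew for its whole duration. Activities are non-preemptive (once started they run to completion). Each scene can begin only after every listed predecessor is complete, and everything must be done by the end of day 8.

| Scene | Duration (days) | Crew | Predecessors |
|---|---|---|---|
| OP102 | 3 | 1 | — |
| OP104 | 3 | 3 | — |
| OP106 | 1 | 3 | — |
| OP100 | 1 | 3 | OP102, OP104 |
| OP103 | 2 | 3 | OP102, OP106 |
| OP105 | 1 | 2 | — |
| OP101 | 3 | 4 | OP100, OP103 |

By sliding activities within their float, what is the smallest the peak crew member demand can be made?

6

Early-start (OP102@1, OP104@1, OP106@1, OP100@4, OP103@4, OP105@1, OP101@6) gives peak 9: d1:9  d2:4  d3:4  d4:6  d5:3  d6:4  d7:4  d8:4.
Shift OP104→2, OP100→5.
Schedule OP102@1, OP104@2, OP106@1, OP100@5, OP103@4, OP105@1, OP101@6: d1:6  d2:4  d3:4  d4:6  d5:6  d6:4  d7:4  d8:4 — peak 6.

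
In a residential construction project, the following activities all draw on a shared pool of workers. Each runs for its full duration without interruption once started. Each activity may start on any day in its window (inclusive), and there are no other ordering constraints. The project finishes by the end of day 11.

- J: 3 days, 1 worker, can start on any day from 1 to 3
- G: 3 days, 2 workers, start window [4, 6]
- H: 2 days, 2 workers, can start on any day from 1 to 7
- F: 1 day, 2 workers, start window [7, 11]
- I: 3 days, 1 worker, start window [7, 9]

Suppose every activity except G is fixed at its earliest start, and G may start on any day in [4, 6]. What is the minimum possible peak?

G@4: d1:3  d2:3  d3:1  d4:2  d5:2  d6:2  d7:3  d8:1  d9:1  d10:0  d11:0 → peak 3
G@5: d1:3  d2:3  d3:1  d4:0  d5:2  d6:2  d7:5  d8:1  d9:1  d10:0  d11:0 → peak 5
G@6: d1:3  d2:3  d3:1  d4:0  d5:0  d6:2  d7:5  d8:3  d9:1  d10:0  d11:0 → peak 5
Best is G@4, peak 3.

3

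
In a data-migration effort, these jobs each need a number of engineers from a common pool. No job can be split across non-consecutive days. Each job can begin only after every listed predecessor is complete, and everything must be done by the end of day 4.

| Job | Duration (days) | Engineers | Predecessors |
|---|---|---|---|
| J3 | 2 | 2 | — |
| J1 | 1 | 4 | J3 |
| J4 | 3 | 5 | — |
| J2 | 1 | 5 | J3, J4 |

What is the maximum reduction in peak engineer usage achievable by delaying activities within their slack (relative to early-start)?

0

Early-start peak: d1:7  d2:7  d3:9  d4:5 ⇒ 9.
Leveled (J3@1, J1@3, J4@1, J2@4): d1:7  d2:7  d3:9  d4:5 ⇒ 9.
Reduction 9 − 9 = 0.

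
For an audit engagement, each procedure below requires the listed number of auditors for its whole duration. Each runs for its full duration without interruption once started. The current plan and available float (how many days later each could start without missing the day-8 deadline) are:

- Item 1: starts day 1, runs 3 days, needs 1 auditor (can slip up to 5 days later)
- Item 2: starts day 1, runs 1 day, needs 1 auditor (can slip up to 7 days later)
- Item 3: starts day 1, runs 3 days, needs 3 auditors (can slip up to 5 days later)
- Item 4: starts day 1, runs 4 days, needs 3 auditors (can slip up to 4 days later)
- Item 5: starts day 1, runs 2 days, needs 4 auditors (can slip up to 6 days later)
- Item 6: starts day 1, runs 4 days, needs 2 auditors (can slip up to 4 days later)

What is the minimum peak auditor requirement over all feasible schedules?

6

Early-start (Item 1@1, Item 2@1, Item 3@1, Item 4@1, Item 5@1, Item 6@1) gives peak 14: d1:14  d2:13  d3:9  d4:5  d5:0  d6:0  d7:0  d8:0.
Shift Item 3→4, Item 5→7, Item 6→5.
Schedule Item 1@1, Item 2@1, Item 3@4, Item 4@1, Item 5@7, Item 6@5: d1:5  d2:4  d3:4  d4:6  d5:5  d6:5  d7:6  d8:6 — peak 6.
Total auditor-days = 41 over 8 days ⇒ peak ≥ ⌈41/8⌉ = 6, so 6 is optimal.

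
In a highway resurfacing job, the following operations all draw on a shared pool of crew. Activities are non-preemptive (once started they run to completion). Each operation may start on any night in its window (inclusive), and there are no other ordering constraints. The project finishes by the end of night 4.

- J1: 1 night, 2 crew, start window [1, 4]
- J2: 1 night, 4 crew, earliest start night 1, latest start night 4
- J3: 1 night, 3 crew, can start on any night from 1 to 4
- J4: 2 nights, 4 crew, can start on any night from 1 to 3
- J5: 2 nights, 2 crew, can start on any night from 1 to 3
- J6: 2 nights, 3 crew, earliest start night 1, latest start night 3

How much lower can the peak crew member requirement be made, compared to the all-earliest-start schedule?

Early-start peak: n1:18  n2:9  n3:0  n4:0 ⇒ 18.
Leveled (J1@1, J2@2, J3@1, J4@3, J5@1, J6@3): n1:7  n2:6  n3:7  n4:7 ⇒ 7.
Reduction 18 − 7 = 11.

11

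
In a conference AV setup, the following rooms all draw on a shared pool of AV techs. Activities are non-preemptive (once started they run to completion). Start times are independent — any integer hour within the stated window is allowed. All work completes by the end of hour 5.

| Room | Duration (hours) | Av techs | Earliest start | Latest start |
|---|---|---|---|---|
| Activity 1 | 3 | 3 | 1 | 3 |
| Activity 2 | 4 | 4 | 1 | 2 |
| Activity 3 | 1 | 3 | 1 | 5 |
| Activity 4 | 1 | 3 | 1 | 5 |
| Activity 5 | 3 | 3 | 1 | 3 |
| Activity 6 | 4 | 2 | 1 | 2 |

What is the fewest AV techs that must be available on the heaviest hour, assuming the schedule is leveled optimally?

12

Early-start (Activity 1@1, Activity 2@1, Activity 3@1, Activity 4@1, Activity 5@1, Activity 6@1) gives peak 18: h1:18  h2:12  h3:12  h4:6  h5:0.
Shift Activity 4→2, Activity 5→3.
Schedule Activity 1@1, Activity 2@1, Activity 3@1, Activity 4@2, Activity 5@3, Activity 6@1: h1:12  h2:12  h3:12  h4:9  h5:3 — peak 12.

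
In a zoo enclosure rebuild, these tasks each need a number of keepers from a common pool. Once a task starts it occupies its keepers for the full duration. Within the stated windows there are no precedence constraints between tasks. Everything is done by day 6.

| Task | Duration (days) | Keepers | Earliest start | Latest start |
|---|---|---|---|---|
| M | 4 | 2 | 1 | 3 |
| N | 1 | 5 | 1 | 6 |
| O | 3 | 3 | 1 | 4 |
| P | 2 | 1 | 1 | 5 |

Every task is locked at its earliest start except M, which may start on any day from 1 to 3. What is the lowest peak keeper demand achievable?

M@1: d1:11  d2:6  d3:5  d4:2  d5:0  d6:0 → peak 11
M@2: d1:9  d2:6  d3:5  d4:2  d5:2  d6:0 → peak 9
M@3: d1:9  d2:4  d3:5  d4:2  d5:2  d6:2 → peak 9
Best is M@2, peak 9.

9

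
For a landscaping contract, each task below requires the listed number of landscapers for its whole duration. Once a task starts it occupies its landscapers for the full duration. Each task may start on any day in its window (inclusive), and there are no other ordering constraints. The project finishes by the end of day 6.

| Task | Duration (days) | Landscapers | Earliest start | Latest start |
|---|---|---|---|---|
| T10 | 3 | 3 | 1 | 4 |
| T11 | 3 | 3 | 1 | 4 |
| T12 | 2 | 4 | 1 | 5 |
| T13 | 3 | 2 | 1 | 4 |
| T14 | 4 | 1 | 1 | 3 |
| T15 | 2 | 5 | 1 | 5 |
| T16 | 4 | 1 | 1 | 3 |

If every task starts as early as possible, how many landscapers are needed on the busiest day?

Early-start schedule: T10@1, T11@1, T12@1, T13@1, T14@1, T15@1, T16@1.
Load per day: day 1: 19, day 2: 19, day 3: 10, day 4: 2, day 5: 0, day 6: 0.
Peak is 19.

19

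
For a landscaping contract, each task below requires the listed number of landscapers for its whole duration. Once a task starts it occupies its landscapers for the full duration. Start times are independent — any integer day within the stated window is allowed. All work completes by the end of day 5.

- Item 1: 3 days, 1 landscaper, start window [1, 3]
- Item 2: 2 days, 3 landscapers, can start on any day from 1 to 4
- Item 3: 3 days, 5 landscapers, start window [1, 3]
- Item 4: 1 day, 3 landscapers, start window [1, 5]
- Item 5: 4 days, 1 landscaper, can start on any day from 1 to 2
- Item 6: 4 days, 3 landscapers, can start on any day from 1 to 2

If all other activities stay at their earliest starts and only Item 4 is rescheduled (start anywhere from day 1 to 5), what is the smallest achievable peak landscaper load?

Item 4@1: d1:16  d2:13  d3:10  d4:4  d5:0 → peak 16
Item 4@2: d1:13  d2:16  d3:10  d4:4  d5:0 → peak 16
Item 4@3: d1:13  d2:13  d3:13  d4:4  d5:0 → peak 13
Item 4@4: d1:13  d2:13  d3:10  d4:7  d5:0 → peak 13
Item 4@5: d1:13  d2:13  d3:10  d4:4  d5:3 → peak 13
Best is Item 4@3, peak 13.

13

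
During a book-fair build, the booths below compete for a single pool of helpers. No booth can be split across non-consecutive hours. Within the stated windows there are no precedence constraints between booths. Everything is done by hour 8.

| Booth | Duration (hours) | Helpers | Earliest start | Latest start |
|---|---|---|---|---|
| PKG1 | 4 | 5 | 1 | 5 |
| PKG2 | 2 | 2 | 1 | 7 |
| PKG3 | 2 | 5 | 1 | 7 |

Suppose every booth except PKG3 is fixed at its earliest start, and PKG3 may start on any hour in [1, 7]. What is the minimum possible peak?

7

PKG3@1: h1:12  h2:12  h3:5  h4:5  h5:0  h6:0  h7:0  h8:0 → peak 12
PKG3@2: h1:7  h2:12  h3:10  h4:5  h5:0  h6:0  h7:0  h8:0 → peak 12
PKG3@3: h1:7  h2:7  h3:10  h4:10  h5:0  h6:0  h7:0  h8:0 → peak 10
PKG3@4: h1:7  h2:7  h3:5  h4:10  h5:5  h6:0  h7:0  h8:0 → peak 10
PKG3@5: h1:7  h2:7  h3:5  h4:5  h5:5  h6:5  h7:0  h8:0 → peak 7
PKG3@6: h1:7  h2:7  h3:5  h4:5  h5:0  h6:5  h7:5  h8:0 → peak 7
PKG3@7: h1:7  h2:7  h3:5  h4:5  h5:0  h6:0  h7:5  h8:5 → peak 7
Best is PKG3@5, peak 7.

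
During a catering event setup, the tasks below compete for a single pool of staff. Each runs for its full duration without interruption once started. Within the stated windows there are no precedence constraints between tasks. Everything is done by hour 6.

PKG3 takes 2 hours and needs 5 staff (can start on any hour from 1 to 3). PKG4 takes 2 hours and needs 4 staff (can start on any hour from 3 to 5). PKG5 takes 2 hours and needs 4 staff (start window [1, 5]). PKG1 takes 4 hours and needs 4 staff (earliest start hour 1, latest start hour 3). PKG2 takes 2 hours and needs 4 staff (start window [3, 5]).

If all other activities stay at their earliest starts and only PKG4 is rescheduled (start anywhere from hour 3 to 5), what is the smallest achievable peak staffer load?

PKG4@3: h1:13  h2:13  h3:12  h4:12  h5:0  h6:0 → peak 13
PKG4@4: h1:13  h2:13  h3:8  h4:12  h5:4  h6:0 → peak 13
PKG4@5: h1:13  h2:13  h3:8  h4:8  h5:4  h6:4 → peak 13
Best is PKG4@3, peak 13.

13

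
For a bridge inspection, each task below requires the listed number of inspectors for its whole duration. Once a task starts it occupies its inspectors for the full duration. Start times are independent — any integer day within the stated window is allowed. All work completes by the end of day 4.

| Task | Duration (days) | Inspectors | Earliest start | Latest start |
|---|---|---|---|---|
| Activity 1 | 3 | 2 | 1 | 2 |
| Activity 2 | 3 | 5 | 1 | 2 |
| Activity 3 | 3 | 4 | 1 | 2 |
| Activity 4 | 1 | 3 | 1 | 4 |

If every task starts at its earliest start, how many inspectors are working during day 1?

14

At early start, day 1 has: Activity 1, Activity 2, Activity 3, Activity 4.
Demand: 2 + 5 + 4 + 3 = 14.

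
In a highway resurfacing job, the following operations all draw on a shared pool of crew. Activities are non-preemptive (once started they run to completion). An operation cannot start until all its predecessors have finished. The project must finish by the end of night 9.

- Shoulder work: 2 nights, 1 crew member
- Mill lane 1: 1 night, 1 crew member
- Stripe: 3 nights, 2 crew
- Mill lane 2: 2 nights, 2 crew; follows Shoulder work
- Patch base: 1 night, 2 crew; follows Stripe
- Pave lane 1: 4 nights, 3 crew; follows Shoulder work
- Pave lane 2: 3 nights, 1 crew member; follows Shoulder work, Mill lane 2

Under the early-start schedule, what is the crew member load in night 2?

3

At early start, night 2 has: Shoulder work, Stripe.
Demand: 1 + 2 = 3.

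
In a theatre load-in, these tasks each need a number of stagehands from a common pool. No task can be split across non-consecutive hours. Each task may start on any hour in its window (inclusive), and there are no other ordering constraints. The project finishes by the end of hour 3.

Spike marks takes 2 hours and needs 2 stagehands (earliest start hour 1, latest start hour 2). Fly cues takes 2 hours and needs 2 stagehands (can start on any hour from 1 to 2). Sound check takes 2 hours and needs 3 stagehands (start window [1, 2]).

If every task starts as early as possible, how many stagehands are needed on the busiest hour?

7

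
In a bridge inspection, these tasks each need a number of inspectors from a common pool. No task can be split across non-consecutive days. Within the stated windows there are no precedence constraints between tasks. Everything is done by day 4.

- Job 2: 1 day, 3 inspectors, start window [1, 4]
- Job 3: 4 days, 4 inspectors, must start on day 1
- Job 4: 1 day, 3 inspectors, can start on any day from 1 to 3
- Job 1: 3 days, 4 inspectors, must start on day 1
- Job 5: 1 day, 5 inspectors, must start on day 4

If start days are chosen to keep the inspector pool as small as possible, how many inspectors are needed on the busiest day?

Early-start (Job 2@1, Job 3@1, Job 4@1, Job 1@1, Job 5@4) gives peak 14: d1:14  d2:8  d3:8  d4:9.
Shift Job 4→2.
Schedule Job 2@1, Job 3@1, Job 4@2, Job 1@1, Job 5@4: d1:11  d2:11  d3:8  d4:9 — peak 11.
No arrangement of the 12 feasible schedules does better.

11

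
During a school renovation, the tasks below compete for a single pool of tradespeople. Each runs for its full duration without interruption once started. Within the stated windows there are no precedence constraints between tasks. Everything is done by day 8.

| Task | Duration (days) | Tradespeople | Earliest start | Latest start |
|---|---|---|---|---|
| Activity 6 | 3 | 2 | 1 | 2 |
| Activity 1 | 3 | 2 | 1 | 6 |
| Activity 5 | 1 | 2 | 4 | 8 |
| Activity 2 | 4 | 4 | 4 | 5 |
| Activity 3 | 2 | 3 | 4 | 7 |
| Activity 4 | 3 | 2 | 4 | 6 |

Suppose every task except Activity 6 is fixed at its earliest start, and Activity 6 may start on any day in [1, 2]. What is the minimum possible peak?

11

Activity 6@1: d1:4  d2:4  d3:4  d4:11  d5:9  d6:6  d7:4  d8:0 → peak 11
Activity 6@2: d1:2  d2:4  d3:4  d4:13  d5:9  d6:6  d7:4  d8:0 → peak 13
Best is Activity 6@1, peak 11.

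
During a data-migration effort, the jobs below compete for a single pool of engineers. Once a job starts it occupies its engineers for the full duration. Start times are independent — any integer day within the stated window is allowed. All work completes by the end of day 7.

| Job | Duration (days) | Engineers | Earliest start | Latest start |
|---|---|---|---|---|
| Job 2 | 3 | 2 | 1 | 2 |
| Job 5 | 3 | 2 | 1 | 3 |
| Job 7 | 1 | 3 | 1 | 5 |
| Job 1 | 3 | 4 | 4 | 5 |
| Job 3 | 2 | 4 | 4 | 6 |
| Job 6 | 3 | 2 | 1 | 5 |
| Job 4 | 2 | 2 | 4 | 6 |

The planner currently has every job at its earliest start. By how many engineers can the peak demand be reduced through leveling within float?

2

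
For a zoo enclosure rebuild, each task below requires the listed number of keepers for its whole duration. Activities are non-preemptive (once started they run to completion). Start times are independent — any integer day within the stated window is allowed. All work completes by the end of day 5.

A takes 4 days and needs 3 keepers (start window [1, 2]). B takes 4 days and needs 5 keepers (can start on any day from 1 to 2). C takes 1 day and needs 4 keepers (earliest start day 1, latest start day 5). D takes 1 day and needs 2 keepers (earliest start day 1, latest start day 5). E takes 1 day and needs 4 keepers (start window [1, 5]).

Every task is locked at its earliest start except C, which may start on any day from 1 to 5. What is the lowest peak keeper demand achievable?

14

C@1: d1:18  d2:8  d3:8  d4:8  d5:0 → peak 18
C@2: d1:14  d2:12  d3:8  d4:8  d5:0 → peak 14
C@3: d1:14  d2:8  d3:12  d4:8  d5:0 → peak 14
C@4: d1:14  d2:8  d3:8  d4:12  d5:0 → peak 14
C@5: d1:14  d2:8  d3:8  d4:8  d5:4 → peak 14
Best is C@2, peak 14.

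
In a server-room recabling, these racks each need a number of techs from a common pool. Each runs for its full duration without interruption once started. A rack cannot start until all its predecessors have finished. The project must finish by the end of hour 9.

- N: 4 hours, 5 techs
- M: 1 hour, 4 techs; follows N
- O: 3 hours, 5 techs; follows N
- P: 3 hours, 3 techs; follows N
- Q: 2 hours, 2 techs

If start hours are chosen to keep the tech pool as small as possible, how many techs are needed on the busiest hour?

Early-start (N@1, M@5, O@5, P@5, Q@1) gives peak 12: h1:7  h2:7  h3:5  h4:5  h5:12  h6:8  h7:8  h8:0  h9:0.
Shift O→6.
Schedule N@1, M@5, O@6, P@5, Q@1: h1:7  h2:7  h3:5  h4:5  h5:7  h6:8  h7:8  h8:5  h9:0 — peak 8.

8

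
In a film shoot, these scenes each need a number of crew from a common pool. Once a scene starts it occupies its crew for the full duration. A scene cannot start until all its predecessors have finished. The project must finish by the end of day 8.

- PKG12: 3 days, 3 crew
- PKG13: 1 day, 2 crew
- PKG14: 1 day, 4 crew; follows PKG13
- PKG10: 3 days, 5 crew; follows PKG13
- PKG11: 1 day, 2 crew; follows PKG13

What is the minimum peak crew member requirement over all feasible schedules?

Early-start (PKG12@1, PKG13@1, PKG14@2, PKG10@2, PKG11@2) gives peak 14: d1:5  d2:14  d3:8  d4:5  d5:0  d6:0  d7:0  d8:0.
Shift PKG14→4, PKG10→5.
Schedule PKG12@1, PKG13@1, PKG14@4, PKG10@5, PKG11@2: d1:5  d2:5  d3:3  d4:4  d5:5  d6:5  d7:5  d8:0 — peak 5.

5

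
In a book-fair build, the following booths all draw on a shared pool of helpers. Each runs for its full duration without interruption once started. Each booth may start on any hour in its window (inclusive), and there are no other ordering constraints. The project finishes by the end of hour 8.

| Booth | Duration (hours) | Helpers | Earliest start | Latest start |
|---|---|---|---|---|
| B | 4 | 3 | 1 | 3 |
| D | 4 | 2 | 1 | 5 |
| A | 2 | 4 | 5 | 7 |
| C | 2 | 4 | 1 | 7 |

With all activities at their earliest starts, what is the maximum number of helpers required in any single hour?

Early-start schedule: B@1, D@1, A@5, C@1.
Load per hour: hour 1: 9, hour 2: 9, hour 3: 5, hour 4: 5, hour 5: 4, hour 6: 4, hour 7: 0, hour 8: 0.
Peak is 9.

9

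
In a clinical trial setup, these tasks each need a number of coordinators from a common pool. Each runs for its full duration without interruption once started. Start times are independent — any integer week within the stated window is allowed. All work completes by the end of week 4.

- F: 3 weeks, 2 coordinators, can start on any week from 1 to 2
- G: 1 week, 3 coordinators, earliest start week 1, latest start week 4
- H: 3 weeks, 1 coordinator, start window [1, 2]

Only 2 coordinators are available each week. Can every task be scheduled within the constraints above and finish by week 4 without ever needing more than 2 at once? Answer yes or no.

Total coordinator-weeks = 12; over 4 weeks the average is 12/4 > 2, so some week must exceed 2.

no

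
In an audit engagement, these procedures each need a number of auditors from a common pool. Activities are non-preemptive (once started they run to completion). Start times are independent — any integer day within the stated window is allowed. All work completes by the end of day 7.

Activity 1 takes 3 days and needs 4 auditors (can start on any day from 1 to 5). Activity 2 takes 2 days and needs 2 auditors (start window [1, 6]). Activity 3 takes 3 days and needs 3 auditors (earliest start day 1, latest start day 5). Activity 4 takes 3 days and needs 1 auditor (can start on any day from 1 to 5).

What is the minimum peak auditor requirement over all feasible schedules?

5

Early-start (Activity 1@1, Activity 2@1, Activity 3@1, Activity 4@1) gives peak 10: d1:10  d2:10  d3:8  d4:0  d5:0  d6:0  d7:0.
Shift Activity 2→4, Activity 3→4.
Schedule Activity 1@1, Activity 2@4, Activity 3@4, Activity 4@1: d1:5  d2:5  d3:5  d4:5  d5:5  d6:3  d7:0 — peak 5.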